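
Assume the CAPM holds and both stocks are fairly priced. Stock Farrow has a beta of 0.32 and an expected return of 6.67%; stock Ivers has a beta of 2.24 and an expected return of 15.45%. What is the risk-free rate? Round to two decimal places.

5.21%

Both satisfy E(R) = R_f + β·MRP, so the slope of the SML is
MRP = (15.45% − 6.67%) / (2.24 − 0.32) = 8.78% / 1.92 = 4.5729%
R_f = E(R_Farrow) − β_Farrow·MRP = 6.67% − 0.32 × 4.5729% = 5.2067%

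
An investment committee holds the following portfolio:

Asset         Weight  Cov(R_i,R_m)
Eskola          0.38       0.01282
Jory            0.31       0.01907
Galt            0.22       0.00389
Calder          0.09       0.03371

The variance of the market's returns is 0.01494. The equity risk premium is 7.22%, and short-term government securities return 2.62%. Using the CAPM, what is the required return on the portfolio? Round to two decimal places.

9.71%

β_Eskola = 0.01282 / 0.01494 = 0.8581
β_Jory = 0.01907 / 0.01494 = 1.2764
β_Galt = 0.00389 / 0.01494 = 0.2604
β_Calder = 0.03371 / 0.01494 = 2.2564
β_P = Σ w_i β_i = 0.38×0.8581 + 0.31×1.2764 + 0.22×0.2604 + 0.09×2.2564 = 0.9821
E(R_P) = R_f + β_P × MRP = 2.62% + 0.9821 × 7.22% = 9.71%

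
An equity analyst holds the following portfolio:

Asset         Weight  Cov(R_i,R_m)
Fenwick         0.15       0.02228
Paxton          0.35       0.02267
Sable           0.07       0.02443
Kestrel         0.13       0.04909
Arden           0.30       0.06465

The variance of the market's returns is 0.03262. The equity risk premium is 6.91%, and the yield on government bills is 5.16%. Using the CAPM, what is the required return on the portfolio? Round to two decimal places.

13.37%

β_Fenwick = 0.02228 / 0.03262 = 0.6830
β_Paxton = 0.02267 / 0.03262 = 0.6950
β_Sable = 0.02443 / 0.03262 = 0.7489
β_Kestrel = 0.04909 / 0.03262 = 1.5049
β_Arden = 0.06465 / 0.03262 = 1.9819
β_P = Σ w_i β_i = 0.15×0.6830 + 0.35×0.6950 + 0.07×0.7489 + 0.13×1.5049 + 0.30×1.9819 = 1.1883
E(R_P) = R_f + β_P × MRP = 5.16% + 1.1883 × 6.91% = 13.37%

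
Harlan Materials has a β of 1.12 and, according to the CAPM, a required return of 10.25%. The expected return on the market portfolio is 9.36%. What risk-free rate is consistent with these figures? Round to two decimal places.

E(R) = R_f + β(E(R_m) − R_f) = R_f(1 − β) + β·E(R_m)
10.25% = R_f × (1 − 1.12) + 1.12 × 9.36%
10.25% = R_f × -0.12 + 10.4832%
R_f = (10.25% − 10.4832%) / -0.12 = 1.94%

1.94%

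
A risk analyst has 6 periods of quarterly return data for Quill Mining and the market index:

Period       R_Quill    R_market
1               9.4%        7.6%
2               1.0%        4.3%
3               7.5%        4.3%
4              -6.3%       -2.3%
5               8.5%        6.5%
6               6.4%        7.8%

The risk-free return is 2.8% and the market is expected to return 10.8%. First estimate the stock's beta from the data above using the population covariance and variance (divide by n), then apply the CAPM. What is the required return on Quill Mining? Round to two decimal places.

Mean R_i = (9.4 + 1.0 + 7.5 − 6.3 + 8.5 + 6.4) / 6 = 4.4167%
Mean R_m = (7.6 + 4.3 + 4.3 − 2.3 + 6.5 + 7.8) / 6 = 4.7000%
Σ(R_i − R̄_i)(R_m − R̄_m) = 103.1000  ⇒  Cov = 103.1000 / 6 = 17.1833
Σ(R_m − R̄_m)² = 70.5800  ⇒  Var(R_m) = 70.5800 / 6 = 11.7633
β = Cov / Var(R_m) = 17.1833 / 11.7633 = 1.4608
MRP = 10.8% − 2.8% = 8.00%
E(R) = R_f + β × MRP = 2.8% + 1.4608 × 8.0% = 14.49%

14.49%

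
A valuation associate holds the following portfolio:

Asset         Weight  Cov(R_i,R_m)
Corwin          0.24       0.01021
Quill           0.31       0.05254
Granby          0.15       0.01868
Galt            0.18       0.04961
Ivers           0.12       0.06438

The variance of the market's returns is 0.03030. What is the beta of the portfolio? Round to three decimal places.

1.261

β_Corwin = 0.01021 / 0.03030 = 0.3370
β_Quill = 0.05254 / 0.03030 = 1.7340
β_Granby = 0.01868 / 0.03030 = 0.6165
β_Galt = 0.04961 / 0.03030 = 1.6373
β_Ivers = 0.06438 / 0.03030 = 2.1248
β_P = Σ w_i β_i = 0.24×0.3370 + 0.31×1.7340 + 0.15×0.6165 + 0.18×1.6373 + 0.12×2.1248 = 1.2606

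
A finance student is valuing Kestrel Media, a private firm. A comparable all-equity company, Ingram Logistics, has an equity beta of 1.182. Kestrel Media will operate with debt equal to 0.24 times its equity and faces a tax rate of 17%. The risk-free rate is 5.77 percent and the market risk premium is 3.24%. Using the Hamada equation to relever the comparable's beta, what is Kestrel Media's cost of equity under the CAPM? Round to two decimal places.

10.36%

β_L = β_U × [1 + (1 − t)(D/E)] = 1.182 × [1 + (1 − 0.17) × 0.24]
    = 1.182 × [1 + 0.83 × 0.24] = 1.182 × 1.1992 = 1.4175
E(R) = R_f + β_L × MRP = 5.77% + 1.4175 × 3.24% = 10.36%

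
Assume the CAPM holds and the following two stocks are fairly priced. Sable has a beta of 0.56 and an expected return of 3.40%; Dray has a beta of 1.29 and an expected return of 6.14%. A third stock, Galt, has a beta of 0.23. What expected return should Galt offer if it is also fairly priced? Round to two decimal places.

MRP (SML slope) = (6.14% − 3.40%) / (1.29 − 0.56) = 2.74% / 0.73 = 3.7534%
R_f (intercept) = 3.40% − 0.56 × 3.7534% = 1.2981%
E(R_Galt) = R_f + β × MRP = 1.2981% + 0.23 × 3.7534% = 2.16%

2.16%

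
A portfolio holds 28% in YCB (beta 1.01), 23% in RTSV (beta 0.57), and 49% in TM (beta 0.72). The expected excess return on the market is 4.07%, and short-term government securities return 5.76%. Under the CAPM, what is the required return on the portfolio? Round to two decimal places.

β_P = Σ w_i β_i = 0.28×1.01 + 0.23×0.57 + 0.49×0.72 = 0.7667
E(R_P) = R_f + β_P × MRP = 5.76% + 0.7667 × 4.07% = 8.88%

8.88%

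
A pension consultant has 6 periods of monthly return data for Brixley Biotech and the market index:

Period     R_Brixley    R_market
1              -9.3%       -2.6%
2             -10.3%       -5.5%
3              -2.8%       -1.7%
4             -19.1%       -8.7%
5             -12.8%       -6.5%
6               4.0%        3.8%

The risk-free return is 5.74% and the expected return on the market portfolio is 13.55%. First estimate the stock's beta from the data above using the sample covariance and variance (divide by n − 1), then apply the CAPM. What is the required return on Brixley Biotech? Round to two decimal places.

Mean R_i = (-9.3 − 10.3 − 2.8 − 19.1 − 12.8 + 4.0) / 6 = -8.3833%
Mean R_m = (-2.6 − 5.5 − 1.7 − 8.7 − 6.5 + 3.8) / 6 = -3.5333%
Σ(R_i − R̄_i)(R_m − R̄_m) = 172.4333  ⇒  Cov = 172.4333 / 5 = 34.4867
Σ(R_m − R̄_m)² = 97.3733  ⇒  Var(R_m) = 97.3733 / 5 = 19.4747
β = Cov / Var(R_m) = 34.4867 / 19.4747 = 1.7708
MRP = 13.55% − 5.74% = 7.81%
E(R) = R_f + β × MRP = 5.74% + 1.7708 × 7.81% = 19.57%

19.57%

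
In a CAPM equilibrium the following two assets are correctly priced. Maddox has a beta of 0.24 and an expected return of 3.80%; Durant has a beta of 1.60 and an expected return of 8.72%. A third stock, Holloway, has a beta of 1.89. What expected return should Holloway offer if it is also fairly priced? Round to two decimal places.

MRP (SML slope) = (8.72% − 3.80%) / (1.60 − 0.24) = 4.92% / 1.36 = 3.6176%
R_f (intercept) = 3.80% − 0.24 × 3.6176% = 2.9318%
E(R_Holloway) = R_f + β × MRP = 2.9318% + 1.89 × 3.6176% = 9.77%

9.77%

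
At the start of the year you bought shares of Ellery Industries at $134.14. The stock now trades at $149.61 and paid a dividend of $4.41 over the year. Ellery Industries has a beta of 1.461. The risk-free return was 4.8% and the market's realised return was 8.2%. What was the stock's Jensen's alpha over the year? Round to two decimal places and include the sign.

+5.05%

Realised HPR = (P1 + D1 − P0) / P0 = (149.61 + 4.41 − 134.14) / 134.14 = 19.88 / 134.14 = 14.8203%
MRP = 8.2% − 4.8% = 3.40%
CAPM required = R_f + β·MRP = 4.8% + 1.461 × 3.4% = 9.7674%
α = realised − required = 14.8203% − 9.7674% = +5.05%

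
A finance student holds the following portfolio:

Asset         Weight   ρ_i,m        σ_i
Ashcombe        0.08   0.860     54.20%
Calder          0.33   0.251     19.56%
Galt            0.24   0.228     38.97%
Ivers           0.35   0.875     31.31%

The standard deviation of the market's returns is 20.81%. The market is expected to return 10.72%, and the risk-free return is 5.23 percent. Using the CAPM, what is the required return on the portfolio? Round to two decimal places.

β_Ashcombe = 0.860 × 54.20% / 20.81% = 2.2399
β_Calder = 0.251 × 19.56% / 20.81% = 0.2359
β_Galt = 0.228 × 38.97% / 20.81% = 0.4270
β_Ivers = 0.875 × 31.31% / 20.81% = 1.3165
β_P = Σ w_i β_i = 0.08×2.2399 + 0.33×0.2359 + 0.24×0.4270 + 0.35×1.3165 = 0.8203
MRP = 10.72% − 5.23% = 5.49%
E(R_P) = R_f + β_P × MRP = 5.23% + 0.8203 × 5.49% = 9.73%

9.73%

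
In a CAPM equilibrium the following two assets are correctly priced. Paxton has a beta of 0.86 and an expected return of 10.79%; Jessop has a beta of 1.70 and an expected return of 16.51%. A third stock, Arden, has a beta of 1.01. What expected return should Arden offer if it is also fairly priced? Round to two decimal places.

MRP (SML slope) = (16.51% − 10.79%) / (1.70 − 0.86) = 5.72% / 0.84 = 6.8095%
R_f (intercept) = 10.79% − 0.86 × 6.8095% = 4.9338%
E(R_Arden) = R_f + β × MRP = 4.9338% + 1.01 × 6.8095% = 11.81%

11.81%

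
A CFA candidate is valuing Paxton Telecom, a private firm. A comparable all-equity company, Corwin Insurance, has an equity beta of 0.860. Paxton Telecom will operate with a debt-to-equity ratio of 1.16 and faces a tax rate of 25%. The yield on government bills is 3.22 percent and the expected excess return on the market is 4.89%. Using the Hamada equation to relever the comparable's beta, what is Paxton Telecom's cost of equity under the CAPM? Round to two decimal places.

β_L = β_U × [1 + (1 − t)(D/E)] = 0.860 × [1 + (1 − 0.25) × 1.16]
    = 0.860 × [1 + 0.75 × 1.16] = 0.860 × 1.8700 = 1.6082
E(R) = R_f + β_L × MRP = 3.22% + 1.6082 × 4.89% = 11.08%

11.08%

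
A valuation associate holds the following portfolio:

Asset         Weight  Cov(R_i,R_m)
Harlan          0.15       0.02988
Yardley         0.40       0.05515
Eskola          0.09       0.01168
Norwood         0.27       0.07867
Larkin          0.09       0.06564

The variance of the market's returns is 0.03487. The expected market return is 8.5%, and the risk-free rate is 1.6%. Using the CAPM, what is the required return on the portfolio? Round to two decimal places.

12.43%

β_Harlan = 0.02988 / 0.03487 = 0.8569
β_Yardley = 0.05515 / 0.03487 = 1.5816
β_Eskola = 0.01168 / 0.03487 = 0.3350
β_Norwood = 0.07867 / 0.03487 = 2.2561
β_Larkin = 0.06564 / 0.03487 = 1.8824
β_P = Σ w_i β_i = 0.15×0.8569 + 0.40×1.5816 + 0.09×0.3350 + 0.27×2.2561 + 0.09×1.8824 = 1.5699
MRP = 8.5% − 1.6% = 6.90%
E(R_P) = R_f + β_P × MRP = 1.6% + 1.5699 × 6.9% = 12.43%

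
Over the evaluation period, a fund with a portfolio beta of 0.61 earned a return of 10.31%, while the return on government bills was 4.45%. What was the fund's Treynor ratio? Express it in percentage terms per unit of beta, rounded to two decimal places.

Treynor = (R_P − R_f) / β_P = (10.31% − 4.45%) / 0.6100 = 5.86% / 0.6100 = 9.61%

9.61%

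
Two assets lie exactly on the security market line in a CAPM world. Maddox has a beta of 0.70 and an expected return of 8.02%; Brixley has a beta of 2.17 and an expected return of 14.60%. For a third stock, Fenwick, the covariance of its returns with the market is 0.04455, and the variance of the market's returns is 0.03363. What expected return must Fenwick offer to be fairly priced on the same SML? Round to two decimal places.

MRP = (14.60% − 8.02%) / (2.17 − 0.70) = 4.4762%
R_f = 8.02% − 0.70 × 4.4762% = 4.8867%
β_Fenwick = Cov / Var(R_m) = 0.04455 / 0.03363 = 1.3247
E(R_Fenwick) = R_f + β × MRP = 4.8867% + 1.3247 × 4.4762% = 10.82%

10.82%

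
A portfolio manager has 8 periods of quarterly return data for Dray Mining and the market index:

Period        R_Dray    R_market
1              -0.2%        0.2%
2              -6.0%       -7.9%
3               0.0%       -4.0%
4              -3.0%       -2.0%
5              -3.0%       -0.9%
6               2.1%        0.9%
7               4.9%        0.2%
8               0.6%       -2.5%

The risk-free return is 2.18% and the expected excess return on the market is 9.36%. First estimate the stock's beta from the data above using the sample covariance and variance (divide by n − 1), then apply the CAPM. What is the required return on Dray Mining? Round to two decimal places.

9.92%

Mean R_i = (-0.2 − 6.0 + 0.0 − 3.0 − 3.0 + 2.1 + 4.9 + 0.6) / 8 = -0.5750%
Mean R_m = (0.2 − 7.9 − 4.0 − 2.0 − 0.9 + 0.9 + 0.2 − 2.5) / 8 = -2.0000%
Σ(R_i − R̄_i)(R_m − R̄_m) = 48.2300  ⇒  Cov = 48.2300 / 7 = 6.8900
Σ(R_m − R̄_m)² = 58.3600  ⇒  Var(R_m) = 58.3600 / 7 = 8.3371
β = Cov / Var(R_m) = 6.8900 / 8.3371 = 0.8264
E(R) = R_f + β × MRP = 2.18% + 0.8264 × 9.36% = 9.92%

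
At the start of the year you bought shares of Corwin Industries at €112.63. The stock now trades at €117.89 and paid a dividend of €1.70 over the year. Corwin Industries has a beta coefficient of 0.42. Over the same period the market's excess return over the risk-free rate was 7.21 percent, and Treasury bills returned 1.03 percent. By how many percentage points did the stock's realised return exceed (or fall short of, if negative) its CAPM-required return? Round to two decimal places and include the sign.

+2.12%

Realised HPR = (P1 + D1 − P0) / P0 = (117.89 + 1.70 − 112.63) / 112.63 = 6.96 / 112.63 = 6.1795%
CAPM required = R_f + β·MRP = 1.03% + 0.42 × 7.21% = 4.0582%
α = realised − required = 6.1795% − 4.0582% = +2.12%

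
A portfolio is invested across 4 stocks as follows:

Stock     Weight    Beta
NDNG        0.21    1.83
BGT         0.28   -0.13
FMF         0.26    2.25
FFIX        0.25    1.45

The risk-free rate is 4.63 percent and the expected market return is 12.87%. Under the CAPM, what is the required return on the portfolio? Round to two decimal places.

15.30%

β_P = Σ w_i β_i = 0.21×1.83 + 0.28×-0.13 + 0.26×2.25 + 0.25×1.45 = 1.2954
MRP = 12.87% − 4.63% = 8.24%
E(R_P) = R_f + β_P × MRP = 4.63% + 1.2954 × 8.24% = 15.30%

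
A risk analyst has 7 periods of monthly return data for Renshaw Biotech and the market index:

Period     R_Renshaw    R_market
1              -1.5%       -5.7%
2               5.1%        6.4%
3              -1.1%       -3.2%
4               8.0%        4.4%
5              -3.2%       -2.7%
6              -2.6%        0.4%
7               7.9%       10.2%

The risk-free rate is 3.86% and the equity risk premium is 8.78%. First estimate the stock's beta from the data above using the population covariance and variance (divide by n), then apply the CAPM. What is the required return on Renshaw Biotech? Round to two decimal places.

10.44%

Mean R_i = (-1.5 + 5.1 − 1.1 + 8.0 − 3.2 − 2.6 + 7.9) / 7 = 1.8000%
Mean R_m = (-5.7 + 6.4 − 3.2 + 4.4 − 2.7 + 0.4 + 10.2) / 7 = 1.4000%
Σ(R_i − R̄_i)(R_m − R̄_m) = 150.4500  ⇒  Cov = 150.4500 / 7 = 21.4929
Σ(R_m − R̄_m)² = 200.8200  ⇒  Var(R_m) = 200.8200 / 7 = 28.6886
β = Cov / Var(R_m) = 21.4929 / 28.6886 = 0.7492
E(R) = R_f + β × MRP = 3.86% + 0.7492 × 8.78% = 10.44%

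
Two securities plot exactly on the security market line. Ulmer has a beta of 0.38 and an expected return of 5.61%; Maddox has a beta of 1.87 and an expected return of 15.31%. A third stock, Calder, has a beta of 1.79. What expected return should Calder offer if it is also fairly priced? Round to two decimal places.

14.79%

MRP (SML slope) = (15.31% − 5.61%) / (1.87 − 0.38) = 9.70% / 1.49 = 6.5101%
R_f (intercept) = 5.61% − 0.38 × 6.5101% = 3.1362%
E(R_Calder) = R_f + β × MRP = 3.1362% + 1.79 × 6.5101% = 14.79%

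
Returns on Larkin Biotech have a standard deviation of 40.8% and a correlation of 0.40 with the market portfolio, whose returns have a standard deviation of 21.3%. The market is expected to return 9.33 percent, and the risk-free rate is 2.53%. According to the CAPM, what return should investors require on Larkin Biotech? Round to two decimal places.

β = ρ × σ_i / σ_m = 0.40 × 40.8% / 21.3% = 0.7662
MRP = 9.33% − 2.53% = 6.80%
E(R) = 2.53% + 0.7662 × 6.80% = 7.74%

7.74%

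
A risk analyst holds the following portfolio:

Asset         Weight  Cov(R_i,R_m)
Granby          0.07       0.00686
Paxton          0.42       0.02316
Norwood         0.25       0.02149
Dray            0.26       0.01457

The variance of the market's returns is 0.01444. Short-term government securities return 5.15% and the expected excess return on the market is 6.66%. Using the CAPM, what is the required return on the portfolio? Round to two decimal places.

β_Granby = 0.00686 / 0.01444 = 0.4751
β_Paxton = 0.02316 / 0.01444 = 1.6039
β_Norwood = 0.02149 / 0.01444 = 1.4882
β_Dray = 0.01457 / 0.01444 = 1.0090
β_P = Σ w_i β_i = 0.07×0.4751 + 0.42×1.6039 + 0.25×1.4882 + 0.26×1.0090 = 1.3413
E(R_P) = R_f + β_P × MRP = 5.15% + 1.3413 × 6.66% = 14.08%

14.08%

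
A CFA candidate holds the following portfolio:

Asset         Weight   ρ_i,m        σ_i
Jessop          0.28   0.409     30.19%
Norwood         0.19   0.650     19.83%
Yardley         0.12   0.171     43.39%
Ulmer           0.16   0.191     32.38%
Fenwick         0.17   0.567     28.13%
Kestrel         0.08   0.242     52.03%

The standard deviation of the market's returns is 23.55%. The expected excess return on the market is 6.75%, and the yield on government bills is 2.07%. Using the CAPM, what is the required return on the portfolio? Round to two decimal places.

5.37%

β_Jessop = 0.409 × 30.19% / 23.55% = 0.5243
β_Norwood = 0.650 × 19.83% / 23.55% = 0.5473
β_Yardley = 0.171 × 43.39% / 23.55% = 0.3151
β_Ulmer = 0.191 × 32.38% / 23.55% = 0.2626
β_Fenwick = 0.567 × 28.13% / 23.55% = 0.6773
β_Kestrel = 0.242 × 52.03% / 23.55% = 0.5347
β_P = Σ w_i β_i = 0.28×0.5243 + 0.19×0.5473 + 0.12×0.3151 + 0.16×0.2626 + 0.17×0.6773 + 0.08×0.5347 = 0.4885
E(R_P) = R_f + β_P × MRP = 2.07% + 0.4885 × 6.75% = 5.37%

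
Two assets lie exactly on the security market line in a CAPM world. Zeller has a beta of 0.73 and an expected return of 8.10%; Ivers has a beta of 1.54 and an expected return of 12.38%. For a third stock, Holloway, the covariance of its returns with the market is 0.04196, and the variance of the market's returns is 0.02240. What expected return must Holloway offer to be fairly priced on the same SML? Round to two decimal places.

MRP = (12.38% − 8.10%) / (1.54 − 0.73) = 5.2840%
R_f = 8.10% − 0.73 × 5.2840% = 4.2427%
β_Holloway = Cov / Var(R_m) = 0.04196 / 0.02240 = 1.8732
E(R_Holloway) = R_f + β × MRP = 4.2427% + 1.8732 × 5.2840% = 14.14%

14.14%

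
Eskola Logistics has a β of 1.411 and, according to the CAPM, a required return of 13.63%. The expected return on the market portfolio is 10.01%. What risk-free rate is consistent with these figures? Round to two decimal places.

E(R) = R_f + β(E(R_m) − R_f) = R_f(1 − β) + β·E(R_m)
13.63% = R_f × (1 − 1.411) + 1.411 × 10.01%
13.63% = R_f × -0.411 + 14.12411%
R_f = (13.63% − 14.12411%) / -0.411 = 1.20%

1.20%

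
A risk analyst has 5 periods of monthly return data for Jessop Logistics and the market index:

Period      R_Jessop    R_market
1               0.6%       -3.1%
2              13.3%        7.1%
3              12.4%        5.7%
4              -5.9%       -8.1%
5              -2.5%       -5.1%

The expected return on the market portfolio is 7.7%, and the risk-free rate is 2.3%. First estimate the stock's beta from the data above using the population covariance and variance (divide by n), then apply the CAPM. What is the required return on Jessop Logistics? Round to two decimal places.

Mean R_i = (0.6 + 13.3 + 12.4 − 5.9 − 2.5) / 5 = 3.5800%
Mean R_m = (-3.1 + 7.1 + 5.7 − 8.1 − 5.1) / 5 = -0.7000%
Σ(R_i − R̄_i)(R_m − R̄_m) = 236.3200  ⇒  Cov = 236.3200 / 5 = 47.2640
Σ(R_m − R̄_m)² = 181.6800  ⇒  Var(R_m) = 181.6800 / 5 = 36.3360
β = Cov / Var(R_m) = 47.2640 / 36.3360 = 1.3007
MRP = 7.7% − 2.3% = 5.40%
E(R) = R_f + β × MRP = 2.3% + 1.3007 × 5.4% = 9.32%

9.32%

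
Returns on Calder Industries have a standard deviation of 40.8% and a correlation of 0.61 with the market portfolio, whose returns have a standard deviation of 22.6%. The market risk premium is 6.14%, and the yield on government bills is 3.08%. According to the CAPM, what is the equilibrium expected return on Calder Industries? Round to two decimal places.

β = ρ × σ_i / σ_m = 0.61 × 40.8% / 22.6% = 1.1012
E(R) = 3.08% + 1.1012 × 6.14% = 9.84%

9.84%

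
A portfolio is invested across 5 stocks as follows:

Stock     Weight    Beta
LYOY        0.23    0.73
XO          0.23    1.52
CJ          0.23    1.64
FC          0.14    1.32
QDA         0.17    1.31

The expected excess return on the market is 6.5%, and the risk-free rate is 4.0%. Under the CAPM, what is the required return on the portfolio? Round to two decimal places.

β_P = Σ w_i β_i = 0.23×0.73 + 0.23×1.52 + 0.23×1.64 + 0.14×1.32 + 0.17×1.31 = 1.3022
E(R_P) = R_f + β_P × MRP = 4.0% + 1.3022 × 6.5% = 12.46%

12.46%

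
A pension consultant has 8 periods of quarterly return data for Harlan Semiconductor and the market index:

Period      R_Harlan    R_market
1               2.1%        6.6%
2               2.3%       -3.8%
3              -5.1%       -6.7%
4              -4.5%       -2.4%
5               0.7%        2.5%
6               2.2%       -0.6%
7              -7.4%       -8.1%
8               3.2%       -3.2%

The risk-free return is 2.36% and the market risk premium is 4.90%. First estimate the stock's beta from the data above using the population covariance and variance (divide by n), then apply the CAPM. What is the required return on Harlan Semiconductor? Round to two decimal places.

Mean R_i = (2.1 + 2.3 − 5.1 − 4.5 + 0.7 + 2.2 − 7.4 + 3.2) / 8 = -0.8125%
Mean R_m = (6.6 − 3.8 − 6.7 − 2.4 + 2.5 − 0.6 − 8.1 − 3.2) / 8 = -1.9625%
Σ(R_i − R̄_i)(R_m − R̄_m) = 87.4638  ⇒  Cov = 87.4638 / 8 = 10.9330
Σ(R_m − R̄_m)² = 160.2988  ⇒  Var(R_m) = 160.2988 / 8 = 20.0374
β = Cov / Var(R_m) = 10.9330 / 20.0374 = 0.5456
E(R) = R_f + β × MRP = 2.36% + 0.5456 × 4.90% = 5.03%

5.03%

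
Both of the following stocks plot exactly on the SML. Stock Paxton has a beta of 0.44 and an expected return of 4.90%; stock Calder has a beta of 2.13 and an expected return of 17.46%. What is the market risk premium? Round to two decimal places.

7.43%

Both satisfy E(R) = R_f + β·MRP, so the slope of the SML is
MRP = (17.46% − 4.90%) / (2.13 − 0.44) = 12.56% / 1.69 = 7.4320%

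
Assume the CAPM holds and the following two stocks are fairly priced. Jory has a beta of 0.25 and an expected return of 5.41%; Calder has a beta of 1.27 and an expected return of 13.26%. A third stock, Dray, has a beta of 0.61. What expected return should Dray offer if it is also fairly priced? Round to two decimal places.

8.18%

MRP (SML slope) = (13.26% − 5.41%) / (1.27 − 0.25) = 7.85% / 1.02 = 7.6961%
R_f (intercept) = 5.41% − 0.25 × 7.6961% = 3.4860%
E(R_Dray) = R_f + β × MRP = 3.4860% + 0.61 × 7.6961% = 8.18%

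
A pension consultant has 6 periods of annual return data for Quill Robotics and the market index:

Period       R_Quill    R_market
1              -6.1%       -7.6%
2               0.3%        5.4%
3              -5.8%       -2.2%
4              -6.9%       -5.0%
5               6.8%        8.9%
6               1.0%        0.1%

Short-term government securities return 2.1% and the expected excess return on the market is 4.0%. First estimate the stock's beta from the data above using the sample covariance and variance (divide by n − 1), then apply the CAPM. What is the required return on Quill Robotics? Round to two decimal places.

Mean R_i = (-6.1 + 0.3 − 5.8 − 6.9 + 6.8 + 1.0) / 6 = -1.7833%
Mean R_m = (-7.6 + 5.4 − 2.2 − 5.0 + 8.9 + 0.1) / 6 = -0.0667%
Σ(R_i − R̄_i)(R_m − R̄_m) = 155.1467  ⇒  Cov = 155.1467 / 5 = 31.0293
Σ(R_m − R̄_m)² = 195.9533  ⇒  Var(R_m) = 195.9533 / 5 = 39.1907
β = Cov / Var(R_m) = 31.0293 / 39.1907 = 0.7918
E(R) = R_f + β × MRP = 2.1% + 0.7918 × 4.0% = 5.27%

5.27%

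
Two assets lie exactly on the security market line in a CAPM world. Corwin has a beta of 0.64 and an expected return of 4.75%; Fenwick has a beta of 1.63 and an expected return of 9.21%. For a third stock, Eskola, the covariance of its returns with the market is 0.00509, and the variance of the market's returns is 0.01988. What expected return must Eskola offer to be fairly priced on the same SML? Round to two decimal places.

3.02%

MRP = (9.21% − 4.75%) / (1.63 − 0.64) = 4.5051%
R_f = 4.75% − 0.64 × 4.5051% = 1.8667%
β_Eskola = Cov / Var(R_m) = 0.00509 / 0.01988 = 0.2560
E(R_Eskola) = R_f + β × MRP = 1.8667% + 0.2560 × 4.5051% = 3.02%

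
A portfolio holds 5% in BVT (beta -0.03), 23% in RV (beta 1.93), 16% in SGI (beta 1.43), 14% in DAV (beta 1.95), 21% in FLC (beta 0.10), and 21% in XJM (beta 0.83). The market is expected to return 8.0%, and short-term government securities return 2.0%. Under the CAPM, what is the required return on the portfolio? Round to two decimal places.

β_P = Σ w_i β_i = 0.05×-0.03 + 0.23×1.93 + 0.16×1.43 + 0.14×1.95 + 0.21×0.10 + 0.21×0.83 = 1.1395
MRP = 8.0% − 2.0% = 6.00%
E(R_P) = R_f + β_P × MRP = 2.0% + 1.1395 × 6.0% = 8.84%

8.84%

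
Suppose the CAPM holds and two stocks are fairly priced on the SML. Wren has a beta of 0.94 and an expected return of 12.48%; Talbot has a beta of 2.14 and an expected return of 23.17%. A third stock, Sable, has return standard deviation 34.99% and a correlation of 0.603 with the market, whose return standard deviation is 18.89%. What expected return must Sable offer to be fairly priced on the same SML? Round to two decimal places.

MRP = (23.17% − 12.48%) / (2.14 − 0.94) = 8.9083%
R_f = 12.48% − 0.94 × 8.9083% = 4.1062%
β_Sable = ρ·σ_i/σ_m = 0.603 × 34.99 / 18.89 = 1.1169
E(R_Sable) = R_f + β × MRP = 4.1062% + 1.1169 × 8.9083% = 14.06%

14.06%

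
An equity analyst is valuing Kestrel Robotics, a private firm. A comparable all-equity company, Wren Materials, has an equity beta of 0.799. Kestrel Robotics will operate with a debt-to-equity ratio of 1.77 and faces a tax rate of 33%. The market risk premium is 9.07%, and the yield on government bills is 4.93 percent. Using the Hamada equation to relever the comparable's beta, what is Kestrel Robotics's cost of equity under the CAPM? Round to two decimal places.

β_L = β_U × [1 + (1 − t)(D/E)] = 0.799 × [1 + (1 − 0.33) × 1.77]
    = 0.799 × [1 + 0.67 × 1.77] = 0.799 × 2.1859 = 1.7465
E(R) = R_f + β_L × MRP = 4.93% + 1.7465 × 9.07% = 20.77%

20.77%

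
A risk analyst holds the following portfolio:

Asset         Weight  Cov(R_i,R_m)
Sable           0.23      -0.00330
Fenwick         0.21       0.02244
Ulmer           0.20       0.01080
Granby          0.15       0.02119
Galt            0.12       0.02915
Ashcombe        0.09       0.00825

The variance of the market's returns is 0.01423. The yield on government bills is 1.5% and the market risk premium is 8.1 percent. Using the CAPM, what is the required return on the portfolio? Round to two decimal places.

β_Sable = -0.00330 / 0.01423 = -0.2319
β_Fenwick = 0.02244 / 0.01423 = 1.5770
β_Ulmer = 0.01080 / 0.01423 = 0.7590
β_Granby = 0.02119 / 0.01423 = 1.4891
β_Galt = 0.02915 / 0.01423 = 2.0485
β_Ashcombe = 0.00825 / 0.01423 = 0.5798
β_P = Σ w_i β_i = 0.23×-0.2319 + 0.21×1.5770 + 0.20×0.7590 + 0.15×1.4891 + 0.12×2.0485 + 0.09×0.5798 = 0.9510
E(R_P) = R_f + β_P × MRP = 1.5% + 0.9510 × 8.1% = 9.20%

9.20%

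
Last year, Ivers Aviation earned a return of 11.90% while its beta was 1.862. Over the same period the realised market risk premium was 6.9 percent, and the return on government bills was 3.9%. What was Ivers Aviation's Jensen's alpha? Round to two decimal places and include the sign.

CAPM benchmark = R_f + β(R_m − R_f) = 3.9% + 1.862 × 6.9% = 16.7478%
α = actual − benchmark = 11.90% − 16.7478% = -4.85%

-4.85%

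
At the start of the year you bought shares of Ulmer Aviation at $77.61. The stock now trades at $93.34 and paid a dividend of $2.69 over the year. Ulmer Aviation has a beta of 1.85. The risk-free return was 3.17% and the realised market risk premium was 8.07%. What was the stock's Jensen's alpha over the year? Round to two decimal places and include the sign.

+5.63%

Realised HPR = (P1 + D1 − P0) / P0 = (93.34 + 2.69 − 77.61) / 77.61 = 18.42 / 77.61 = 23.7341%
CAPM required = R_f + β·MRP = 3.17% + 1.85 × 8.07% = 18.0995%
α = realised − required = 23.7341% − 18.0995% = +5.63%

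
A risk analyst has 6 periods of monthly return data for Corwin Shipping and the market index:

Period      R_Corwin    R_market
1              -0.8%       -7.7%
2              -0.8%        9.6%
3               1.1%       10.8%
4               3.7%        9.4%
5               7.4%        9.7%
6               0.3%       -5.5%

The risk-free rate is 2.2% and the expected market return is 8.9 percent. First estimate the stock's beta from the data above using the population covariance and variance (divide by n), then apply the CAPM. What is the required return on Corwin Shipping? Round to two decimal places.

Mean R_i = (-0.8 − 0.8 + 1.1 + 3.7 + 7.4 + 0.3) / 6 = 1.8167%
Mean R_m = (-7.7 + 9.6 + 10.8 + 9.4 + 9.7 − 5.5) / 6 = 4.3833%
Σ(R_i − R̄_i)(R_m − R̄_m) = 67.4917  ⇒  Cov = 67.4917 / 6 = 11.2486
Σ(R_m − R̄_m)² = 365.5083  ⇒  Var(R_m) = 365.5083 / 6 = 60.9181
β = Cov / Var(R_m) = 11.2486 / 60.9181 = 0.1847
MRP = 8.9% − 2.2% = 6.70%
E(R) = R_f + β × MRP = 2.2% + 0.1847 × 6.7% = 3.44%

3.44%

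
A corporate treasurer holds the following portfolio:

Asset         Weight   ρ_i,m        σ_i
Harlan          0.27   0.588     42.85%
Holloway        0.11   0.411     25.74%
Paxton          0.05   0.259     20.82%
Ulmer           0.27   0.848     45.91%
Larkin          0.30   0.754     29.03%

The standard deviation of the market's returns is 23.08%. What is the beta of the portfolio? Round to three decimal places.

β_Harlan = 0.588 × 42.85% / 23.08% = 1.0917
β_Holloway = 0.411 × 25.74% / 23.08% = 0.4584
β_Paxton = 0.259 × 20.82% / 23.08% = 0.2336
β_Ulmer = 0.848 × 45.91% / 23.08% = 1.6868
β_Larkin = 0.754 × 29.03% / 23.08% = 0.9484
β_P = Σ w_i β_i = 0.27×1.0917 + 0.11×0.4584 + 0.05×0.2336 + 0.27×1.6868 + 0.30×0.9484 = 1.0968

1.097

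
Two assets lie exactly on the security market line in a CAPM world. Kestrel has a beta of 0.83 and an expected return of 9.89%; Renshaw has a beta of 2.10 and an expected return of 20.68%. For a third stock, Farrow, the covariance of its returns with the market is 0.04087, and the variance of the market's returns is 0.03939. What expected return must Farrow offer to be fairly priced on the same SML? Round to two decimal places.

11.65%

MRP = (20.68% − 9.89%) / (2.10 − 0.83) = 8.4961%
R_f = 9.89% − 0.83 × 8.4961% = 2.8382%
β_Farrow = Cov / Var(R_m) = 0.04087 / 0.03939 = 1.0376
E(R_Farrow) = R_f + β × MRP = 2.8382% + 1.0376 × 8.4961% = 11.65%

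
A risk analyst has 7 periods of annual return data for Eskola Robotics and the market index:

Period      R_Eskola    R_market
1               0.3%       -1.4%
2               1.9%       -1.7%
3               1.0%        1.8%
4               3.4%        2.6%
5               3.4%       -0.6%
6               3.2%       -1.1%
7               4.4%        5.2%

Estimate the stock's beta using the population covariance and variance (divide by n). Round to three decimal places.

Mean R_i = (0.3 + 1.9 + 1.0 + 3.4 + 3.4 + 3.2 + 4.4) / 7 = 2.5143%
Mean R_m = (-1.4 − 1.7 + 1.8 + 2.6 − 0.6 − 1.1 + 5.2) / 7 = 0.6857%
Σ(R_i − R̄_i)(R_m − R̄_m) = 12.2414  ⇒  Cov = 12.2414 / 7 = 1.7488
Σ(R_m − R̄_m)² = 40.1686  ⇒  Var(R_m) = 40.1686 / 7 = 5.7384
β = Cov / Var(R_m) = 1.7488 / 5.7384 = 0.3048

0.305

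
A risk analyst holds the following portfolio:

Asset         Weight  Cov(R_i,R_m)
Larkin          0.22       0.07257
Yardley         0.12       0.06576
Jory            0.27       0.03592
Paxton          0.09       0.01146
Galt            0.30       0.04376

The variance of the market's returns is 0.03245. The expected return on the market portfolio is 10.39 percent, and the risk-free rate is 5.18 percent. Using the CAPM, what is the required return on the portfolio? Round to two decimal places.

β_Larkin = 0.07257 / 0.03245 = 2.2364
β_Yardley = 0.06576 / 0.03245 = 2.0265
β_Jory = 0.03592 / 0.03245 = 1.1069
β_Paxton = 0.01146 / 0.03245 = 0.3532
β_Galt = 0.04376 / 0.03245 = 1.3485
β_P = Σ w_i β_i = 0.22×2.2364 + 0.12×2.0265 + 0.27×1.1069 + 0.09×0.3532 + 0.30×1.3485 = 1.4704
MRP = 10.39% − 5.18% = 5.21%
E(R_P) = R_f + β_P × MRP = 5.18% + 1.4704 × 5.21% = 12.84%

12.84%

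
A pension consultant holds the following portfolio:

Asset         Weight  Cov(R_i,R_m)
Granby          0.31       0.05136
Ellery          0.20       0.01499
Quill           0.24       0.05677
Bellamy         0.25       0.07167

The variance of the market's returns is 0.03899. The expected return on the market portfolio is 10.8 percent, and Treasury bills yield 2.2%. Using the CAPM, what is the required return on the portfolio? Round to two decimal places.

13.33%

β_Granby = 0.05136 / 0.03899 = 1.3173
β_Ellery = 0.01499 / 0.03899 = 0.3845
β_Quill = 0.05677 / 0.03899 = 1.4560
β_Bellamy = 0.07167 / 0.03899 = 1.8382
β_P = Σ w_i β_i = 0.31×1.3173 + 0.20×0.3845 + 0.24×1.4560 + 0.25×1.8382 = 1.2943
MRP = 10.8% − 2.2% = 8.60%
E(R_P) = R_f + β_P × MRP = 2.2% + 1.2943 × 8.6% = 13.33%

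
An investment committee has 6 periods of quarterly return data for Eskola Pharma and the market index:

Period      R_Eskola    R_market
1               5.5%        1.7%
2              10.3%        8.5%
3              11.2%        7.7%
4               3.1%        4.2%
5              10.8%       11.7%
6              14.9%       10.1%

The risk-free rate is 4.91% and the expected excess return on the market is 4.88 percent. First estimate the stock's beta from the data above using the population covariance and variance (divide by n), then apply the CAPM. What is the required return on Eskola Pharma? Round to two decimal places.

Mean R_i = (5.5 + 10.3 + 11.2 + 3.1 + 10.8 + 14.9) / 6 = 9.3000%
Mean R_m = (1.7 + 8.5 + 7.7 + 4.2 + 11.7 + 10.1) / 6 = 7.3167%
Σ(R_i − R̄_i)(R_m − R̄_m) = 64.7400  ⇒  Cov = 64.7400 / 6 = 10.7900
Σ(R_m − R̄_m)² = 69.7683  ⇒  Var(R_m) = 69.7683 / 6 = 11.6281
β = Cov / Var(R_m) = 10.7900 / 11.6281 = 0.9279
E(R) = R_f + β × MRP = 4.91% + 0.9279 × 4.88% = 9.44%

9.44%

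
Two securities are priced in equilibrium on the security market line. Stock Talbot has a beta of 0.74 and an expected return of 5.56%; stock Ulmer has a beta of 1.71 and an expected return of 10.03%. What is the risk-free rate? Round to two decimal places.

2.15%

Both satisfy E(R) = R_f + β·MRP, so the slope of the SML is
MRP = (10.03% − 5.56%) / (1.71 − 0.74) = 4.47% / 0.97 = 4.6082%
R_f = E(R_Talbot) − β_Talbot·MRP = 5.56% − 0.74 × 4.6082% = 2.1499%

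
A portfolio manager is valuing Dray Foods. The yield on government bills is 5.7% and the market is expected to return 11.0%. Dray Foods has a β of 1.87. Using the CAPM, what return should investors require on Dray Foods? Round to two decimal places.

15.61%

Market risk premium = E(R_m) − R_f = 11.0% − 5.7% = 5.30%
E(R) = R_f + β × MRP = 5.7% + 1.87 × 5.3% = 15.61%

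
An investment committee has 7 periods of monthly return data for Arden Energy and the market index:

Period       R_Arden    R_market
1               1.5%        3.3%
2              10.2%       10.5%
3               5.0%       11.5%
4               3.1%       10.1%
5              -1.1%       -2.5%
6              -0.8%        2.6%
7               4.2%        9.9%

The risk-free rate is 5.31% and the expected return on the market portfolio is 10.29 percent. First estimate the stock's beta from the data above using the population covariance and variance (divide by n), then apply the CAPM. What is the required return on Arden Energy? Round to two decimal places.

8.20%

Mean R_i = (1.5 + 10.2 + 5.0 + 3.1 − 1.1 − 0.8 + 4.2) / 7 = 3.1571%
Mean R_m = (3.3 + 10.5 + 11.5 + 10.1 − 2.5 + 2.6 + 9.9) / 7 = 6.4857%
Σ(R_i − R̄_i)(R_m − R̄_m) = 99.7757  ⇒  Cov = 99.7757 / 7 = 14.2537
Σ(R_m − R̄_m)² = 171.9686  ⇒  Var(R_m) = 171.9686 / 7 = 24.5669
β = Cov / Var(R_m) = 14.2537 / 24.5669 = 0.5802
MRP = 10.29% − 5.31% = 4.98%
E(R) = R_f + β × MRP = 5.31% + 0.5802 × 4.98% = 8.20%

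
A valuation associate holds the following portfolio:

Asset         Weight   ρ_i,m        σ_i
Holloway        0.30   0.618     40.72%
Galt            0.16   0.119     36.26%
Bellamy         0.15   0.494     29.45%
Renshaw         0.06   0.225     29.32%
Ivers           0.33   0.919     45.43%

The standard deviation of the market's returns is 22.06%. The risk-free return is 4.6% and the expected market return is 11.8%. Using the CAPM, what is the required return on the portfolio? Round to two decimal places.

β_Holloway = 0.618 × 40.72% / 22.06% = 1.1408
β_Galt = 0.119 × 36.26% / 22.06% = 0.1956
β_Bellamy = 0.494 × 29.45% / 22.06% = 0.6595
β_Renshaw = 0.225 × 29.32% / 22.06% = 0.2990
β_Ivers = 0.919 × 45.43% / 22.06% = 1.8926
β_P = Σ w_i β_i = 0.30×1.1408 + 0.16×0.1956 + 0.15×0.6595 + 0.06×0.2990 + 0.33×1.8926 = 1.1150
MRP = 11.8% − 4.6% = 7.20%
E(R_P) = R_f + β_P × MRP = 4.6% + 1.1150 × 7.2% = 12.63%

12.63%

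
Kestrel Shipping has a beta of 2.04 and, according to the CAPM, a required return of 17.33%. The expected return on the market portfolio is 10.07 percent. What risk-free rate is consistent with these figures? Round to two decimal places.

E(R) = R_f + β(E(R_m) − R_f) = R_f(1 − β) + β·E(R_m)
17.33% = R_f × (1 − 2.04) + 2.04 × 10.07%
17.33% = R_f × -1.04 + 20.5428%
R_f = (17.33% − 20.5428%) / -1.04 = 3.09%

3.09%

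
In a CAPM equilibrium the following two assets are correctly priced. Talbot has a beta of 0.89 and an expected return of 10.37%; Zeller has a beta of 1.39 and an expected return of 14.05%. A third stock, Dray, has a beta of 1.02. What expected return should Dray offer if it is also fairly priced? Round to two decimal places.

MRP (SML slope) = (14.05% − 10.37%) / (1.39 − 0.89) = 3.68% / 0.50 = 7.3600%
R_f (intercept) = 10.37% − 0.89 × 7.3600% = 3.8196%
E(R_Dray) = R_f + β × MRP = 3.8196% + 1.02 × 7.3600% = 11.33%

11.33%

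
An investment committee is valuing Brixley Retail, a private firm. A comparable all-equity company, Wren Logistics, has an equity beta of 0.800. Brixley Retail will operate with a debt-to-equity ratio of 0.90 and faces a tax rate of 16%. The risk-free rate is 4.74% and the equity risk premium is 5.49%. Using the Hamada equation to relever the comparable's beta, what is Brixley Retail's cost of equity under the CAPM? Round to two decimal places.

12.45%

β_L = β_U × [1 + (1 − t)(D/E)] = 0.800 × [1 + (1 − 0.16) × 0.90]
    = 0.800 × [1 + 0.84 × 0.90] = 0.800 × 1.7560 = 1.4048
E(R) = R_f + β_L × MRP = 4.74% + 1.4048 × 5.49% = 12.45%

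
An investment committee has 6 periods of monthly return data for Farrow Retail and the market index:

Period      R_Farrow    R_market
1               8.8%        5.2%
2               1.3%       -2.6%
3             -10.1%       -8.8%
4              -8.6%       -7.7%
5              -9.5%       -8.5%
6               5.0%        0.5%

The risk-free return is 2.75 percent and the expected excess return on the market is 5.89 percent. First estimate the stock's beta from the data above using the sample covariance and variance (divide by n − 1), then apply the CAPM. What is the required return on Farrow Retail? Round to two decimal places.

Mean R_i = (8.8 + 1.3 − 10.1 − 8.6 − 9.5 + 5.0) / 6 = -2.1833%
Mean R_m = (5.2 − 2.6 − 8.8 − 7.7 − 8.5 + 0.5) / 6 = -3.6500%
Σ(R_i − R̄_i)(R_m − R̄_m) = 232.9150  ⇒  Cov = 232.9150 / 5 = 46.5830
Σ(R_m − R̄_m)² = 163.0950  ⇒  Var(R_m) = 163.0950 / 5 = 32.6190
β = Cov / Var(R_m) = 46.5830 / 32.6190 = 1.4281
E(R) = R_f + β × MRP = 2.75% + 1.4281 × 5.89% = 11.16%

11.16%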